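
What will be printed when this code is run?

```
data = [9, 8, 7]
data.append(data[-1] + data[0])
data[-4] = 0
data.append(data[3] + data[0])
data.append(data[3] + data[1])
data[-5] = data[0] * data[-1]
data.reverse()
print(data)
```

append data[-1]+data[0] = 7+9 = 16 → [9, 8, 7, 16]
data[-4] = 0 → [0, 8, 7, 16]
append data[3]+data[0] = 16+0 = 16 → [0, 8, 7, 16, 16]
append data[3]+data[1] = 16+8 = 24 → [0, 8, 7, 16, 16, 24]
data[-5] = data[0]*data[-1] = 0*24 = 0 → [0, 0, 7, 16, 16, 24]
reverse → [24, 16, 16, 7, 0, 0]

[24, 16, 16, 7, 0, 0]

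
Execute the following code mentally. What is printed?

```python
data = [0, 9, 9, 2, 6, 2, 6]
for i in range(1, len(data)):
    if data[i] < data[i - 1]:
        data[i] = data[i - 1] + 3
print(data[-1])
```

21

i=1: 9>=0, unchanged → [0, 9, 9, 2, 6, 2, 6]
i=2: 9>=9, unchanged → [0, 9, 9, 2, 6, 2, 6]
i=3: 2<9, data[3] = 9+3 = 12 → [0, 9, 9, 12, 6, 2, 6]
i=4: 6<12, data[4] = 12+3 = 15 → [0, 9, 9, 12, 15, 2, 6]
i=5: 2<15, data[5] = 15+3 = 18 → [0, 9, 9, 12, 15, 18, 6]
i=6: 6<18, data[6] = 18+3 = 21 → [0, 9, 9, 12, 15, 18, 21]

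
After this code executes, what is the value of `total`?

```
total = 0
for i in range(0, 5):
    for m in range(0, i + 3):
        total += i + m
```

115

i=0,m=0: total = 0+0 = 0
i=0,m=1: total = 0+1 = 1
i=0,m=2: total = 1+2 = 3
i=1,m=0: total = 3+1 = 4
i=1,m=1: total = 4+2 = 6
i=1,m=2: total = 6+3 = 9
i=1,m=3: total = 9+4 = 13
i=2,m=0: total = 13+2 = 15
i=2,m=1: total = 15+3 = 18
i=2,m=2: total = 18+4 = 22
i=2,m=3: total = 22+5 = 27
i=2,m=4: total = 27+6 = 33
i=3,m=0: total = 33+3 = 36
i=3,m=1: total = 36+4 = 40
i=3,m=2: total = 40+5 = 45
i=3,m=3: total = 45+6 = 51
i=3,m=4: total = 51+7 = 58
i=3,m=5: total = 58+8 = 66
i=4,m=0: total = 66+4 = 70
i=4,m=1: total = 70+5 = 75
i=4,m=2: total = 75+6 = 81
i=4,m=3: total = 81+7 = 88
i=4,m=4: total = 88+8 = 96
i=4,m=5: total = 96+9 = 105
i=4,m=6: total = 105+10 = 115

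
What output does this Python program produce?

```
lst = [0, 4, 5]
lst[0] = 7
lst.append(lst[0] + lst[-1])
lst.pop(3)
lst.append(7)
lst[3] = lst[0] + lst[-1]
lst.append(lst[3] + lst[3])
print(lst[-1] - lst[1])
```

24

lst[0] = 7 → [7, 4, 5]
append lst[0]+lst[-1] = 7+5 = 12 → [7, 4, 5, 12]
pop(3) removes 12 → [7, 4, 5]
append 7 → [7, 4, 5, 7]
lst[3] = lst[0]+lst[-1] = 7+7 = 14 → [7, 4, 5, 14]
append lst[3]+lst[3] = 14+14 = 28 → [7, 4, 5, 14, 28]
lst[-1]-lst[1] = 28-4 = 24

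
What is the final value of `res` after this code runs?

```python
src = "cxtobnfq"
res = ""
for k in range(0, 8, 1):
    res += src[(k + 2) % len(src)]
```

k=0: add src[2]='t' → 't'
k=1: add src[3]='o' → 'to'
k=2: add src[4]='b' → 'tob'
k=3: add src[5]='n' → 'tobn'
k=4: add src[6]='f' → 'tobnf'
k=5: add src[7]='q' → 'tobnfq'
k=6: add src[0]='c' → 'tobnfqc'
k=7: add src[1]='x' → 'tobnfqcx'

'tobnfqcx'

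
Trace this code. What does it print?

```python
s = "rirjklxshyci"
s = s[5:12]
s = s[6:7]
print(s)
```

slice [5:12] → 'lxshyci'
slice [6:7] → 'i'

i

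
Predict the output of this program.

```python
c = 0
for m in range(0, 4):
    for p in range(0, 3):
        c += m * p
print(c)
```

18

m=0,p=0: c = 0+0 = 0
m=0,p=1: c = 0+0 = 0
m=0,p=2: c = 0+0 = 0
m=1,p=0: c = 0+0 = 0
m=1,p=1: c = 0+1 = 1
m=1,p=2: c = 1+2 = 3
m=2,p=0: c = 3+0 = 3
m=2,p=1: c = 3+2 = 5
m=2,p=2: c = 5+4 = 9
m=3,p=0: c = 9+0 = 9
m=3,p=1: c = 9+3 = 12
m=3,p=2: c = 12+6 = 18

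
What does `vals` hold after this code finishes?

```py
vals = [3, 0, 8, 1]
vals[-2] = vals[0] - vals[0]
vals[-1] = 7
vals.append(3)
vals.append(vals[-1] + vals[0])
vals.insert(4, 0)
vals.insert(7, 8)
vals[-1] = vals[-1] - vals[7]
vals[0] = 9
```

vals[-2] = vals[0]-vals[0] = 3-3 = 0 → [3, 0, 0, 1]
vals[-1] = 7 → [3, 0, 0, 7]
append 3 → [3, 0, 0, 7, 3]
append vals[-1]+vals[0] = 3+3 = 6 → [3, 0, 0, 7, 3, 6]
insert 0 at 4 → [3, 0, 0, 7, 0, 3, 6]
insert 8 at 7 → [3, 0, 0, 7, 0, 3, 6, 8]
vals[-1] = vals[-1]-vals[7] = 8-8 = 0 → [3, 0, 0, 7, 0, 3, 6, 0]
vals[0] = 9 → [9, 0, 0, 7, 0, 3, 6, 0]

[9, 0, 0, 7, 0, 3, 6, 0]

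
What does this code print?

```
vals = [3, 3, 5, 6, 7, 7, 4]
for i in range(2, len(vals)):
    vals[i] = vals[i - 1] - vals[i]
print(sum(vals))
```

-67

i=2: vals[2] = 3-5 = -2 → [3, 3, -2, 6, 7, 7, 4]
i=3: vals[3] = (-2)-6 = -8 → [3, 3, -2, -8, 7, 7, 4]
i=4: vals[4] = (-8)-7 = -15 → [3, 3, -2, -8, -15, 7, 4]
i=5: vals[5] = (-15)-7 = -22 → [3, 3, -2, -8, -15, -22, 4]
i=6: vals[6] = (-22)-4 = -26 → [3, 3, -2, -8, -15, -22, -26]
sum = -67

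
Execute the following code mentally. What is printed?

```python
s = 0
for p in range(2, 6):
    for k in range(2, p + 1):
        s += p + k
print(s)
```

p=2,k=2: s = 0+4 = 4
p=3,k=2: s = 4+5 = 9
p=3,k=3: s = 9+6 = 15
p=4,k=2: s = 15+6 = 21
p=4,k=3: s = 21+7 = 28
p=4,k=4: s = 28+8 = 36
p=5,k=2: s = 36+7 = 43
p=5,k=3: s = 43+8 = 51
p=5,k=4: s = 51+9 = 60
p=5,k=5: s = 60+10 = 70

70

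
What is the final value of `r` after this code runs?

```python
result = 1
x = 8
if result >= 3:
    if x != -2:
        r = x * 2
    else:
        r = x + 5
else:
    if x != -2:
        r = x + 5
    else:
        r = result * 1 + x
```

result=1, x=8
result >= 3 is False; x != -2 is True
→ r = x + 5 = 13

13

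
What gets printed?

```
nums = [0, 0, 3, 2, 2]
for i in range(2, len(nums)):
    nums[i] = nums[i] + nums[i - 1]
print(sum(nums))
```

15

i=2: nums[2] = 3+0 = 3 → [0, 0, 3, 2, 2]
i=3: nums[3] = 2+3 = 5 → [0, 0, 3, 5, 2]
i=4: nums[4] = 2+5 = 7 → [0, 0, 3, 5, 7]
sum = 15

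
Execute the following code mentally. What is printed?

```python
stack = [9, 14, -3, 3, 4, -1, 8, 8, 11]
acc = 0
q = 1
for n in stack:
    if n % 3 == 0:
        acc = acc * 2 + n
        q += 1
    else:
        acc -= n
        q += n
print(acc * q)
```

n=9: %3==0, acc = 0*2+9 = 9; q=2
n=14: not %3==0, acc = 9-14 = -5; q=16
n=-3: %3==0, acc = (-5)*2+(-3) = -13; q=17
n=3: %3==0, acc = (-13)*2+3 = -23; q=18
n=4: not %3==0, acc = (-23)-4 = -27; q=22
n=-1: not %3==0, acc = (-27)-(-1) = -26; q=21
n=8: not %3==0, acc = (-26)-8 = -34; q=29
n=8: not %3==0, acc = (-34)-8 = -42; q=37
n=11: not %3==0, acc = (-42)-11 = -53; q=48
acc*q = (-53)*48 = -2544

-2544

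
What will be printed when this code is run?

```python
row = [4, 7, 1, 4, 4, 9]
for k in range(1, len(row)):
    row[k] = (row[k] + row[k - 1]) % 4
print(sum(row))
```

k=1: row[1] = (7+4)%4 = 3 → [4, 3, 1, 4, 4, 9]
k=2: row[2] = (1+3)%4 = 0 → [4, 3, 0, 4, 4, 9]
k=3: row[3] = (4+0)%4 = 0 → [4, 3, 0, 0, 4, 9]
k=4: row[4] = (4+0)%4 = 0 → [4, 3, 0, 0, 0, 9]
k=5: row[5] = (9+0)%4 = 1 → [4, 3, 0, 0, 0, 1]
sum = 8

8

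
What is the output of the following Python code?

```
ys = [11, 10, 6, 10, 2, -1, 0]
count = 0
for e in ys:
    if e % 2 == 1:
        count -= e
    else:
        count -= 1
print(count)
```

-15

e=11: odd, count = 0-11 = -11
e=10: not odd, count = (-11)-1 = -12
e=6: not odd, count = (-12)-1 = -13
e=10: not odd, count = (-13)-1 = -14
e=2: not odd, count = (-14)-1 = -15
e=-1: odd, count = (-15)-(-1) = -14
e=0: not odd, count = (-14)-1 = -15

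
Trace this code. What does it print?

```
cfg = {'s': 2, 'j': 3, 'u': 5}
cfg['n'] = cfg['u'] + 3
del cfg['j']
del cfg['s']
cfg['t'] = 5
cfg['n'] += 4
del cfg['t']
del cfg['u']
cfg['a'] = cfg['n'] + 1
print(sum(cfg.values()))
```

25

cfg['n'] = cfg['u']+3 = 8 → {'s': 2, 'j': 3, 'u': 5, 'n': 8}
del 'j' → {'s': 2, 'u': 5, 'n': 8}
del 's' → {'u': 5, 'n': 8}
cfg['t'] = 5 → {'u': 5, 'n': 8, 't': 5}
cfg['n'] = 8+4 = 12 → {'u': 5, 'n': 12, 't': 5}
del 't' → {'u': 5, 'n': 12}
del 'u' → {'n': 12}
cfg['a'] = cfg['n']+1 = 13 → {'n': 12, 'a': 13}
sum of values = 25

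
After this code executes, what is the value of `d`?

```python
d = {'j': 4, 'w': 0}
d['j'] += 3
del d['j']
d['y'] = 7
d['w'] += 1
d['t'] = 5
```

{'w': 1, 'y': 7, 't': 5}

d['j'] = 4+3 = 7 → {'j': 7, 'w': 0}
del 'j' → {'w': 0}
d['y'] = 7 → {'w': 0, 'y': 7}
d['w'] = 0+1 = 1 → {'w': 1, 'y': 7}
d['t'] = 5 → {'w': 1, 'y': 7, 't': 5}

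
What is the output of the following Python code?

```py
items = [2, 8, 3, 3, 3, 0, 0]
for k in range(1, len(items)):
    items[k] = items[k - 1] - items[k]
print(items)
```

[2, -6, -9, -12, -15, -15, -15]

k=1: items[1] = 2-8 = -6 → [2, -6, 3, 3, 3, 0, 0]
k=2: items[2] = (-6)-3 = -9 → [2, -6, -9, 3, 3, 0, 0]
k=3: items[3] = (-9)-3 = -12 → [2, -6, -9, -12, 3, 0, 0]
k=4: items[4] = (-12)-3 = -15 → [2, -6, -9, -12, -15, 0, 0]
k=5: items[5] = (-15)-0 = -15 → [2, -6, -9, -12, -15, -15, 0]
k=6: items[6] = (-15)-0 = -15 → [2, -6, -9, -12, -15, -15, -15]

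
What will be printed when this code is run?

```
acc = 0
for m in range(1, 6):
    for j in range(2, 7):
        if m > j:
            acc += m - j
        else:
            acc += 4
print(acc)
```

86

m=1,j=2: not 1>2, acc = 0+4 = 4
m=1,j=3: not 1>3, acc = 4+4 = 8
m=1,j=4: not 1>4, acc = 8+4 = 12
m=1,j=5: not 1>5, acc = 12+4 = 16
m=1,j=6: not 1>6, acc = 16+4 = 20
m=2,j=2: not 2>2, acc = 20+4 = 24
m=2,j=3: not 2>3, acc = 24+4 = 28
m=2,j=4: not 2>4, acc = 28+4 = 32
m=2,j=5: not 2>5, acc = 32+4 = 36
m=2,j=6: not 2>6, acc = 36+4 = 40
m=3,j=2: 3>2, acc = 40+1 = 41
m=3,j=3: not 3>3, acc = 41+4 = 45
m=3,j=4: not 3>4, acc = 45+4 = 49
m=3,j=5: not 3>5, acc = 49+4 = 53
m=3,j=6: not 3>6, acc = 53+4 = 57
m=4,j=2: 4>2, acc = 57+2 = 59
m=4,j=3: 4>3, acc = 59+1 = 60
m=4,j=4: not 4>4, acc = 60+4 = 64
m=4,j=5: not 4>5, acc = 64+4 = 68
m=4,j=6: not 4>6, acc = 68+4 = 72
m=5,j=2: 5>2, acc = 72+3 = 75
m=5,j=3: 5>3, acc = 75+2 = 77
m=5,j=4: 5>4, acc = 77+1 = 78
m=5,j=5: not 5>5, acc = 78+4 = 82
m=5,j=6: not 5>6, acc = 82+4 = 86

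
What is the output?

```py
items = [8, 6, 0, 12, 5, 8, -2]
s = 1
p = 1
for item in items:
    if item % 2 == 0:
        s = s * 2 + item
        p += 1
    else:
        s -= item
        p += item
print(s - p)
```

item=8: even, s = 1*2+8 = 10; p=2
item=6: even, s = 10*2+6 = 26; p=3
item=0: even, s = 26*2+0 = 52; p=4
item=12: even, s = 52*2+12 = 116; p=5
item=5: not even, s = 116-5 = 111; p=10
item=8: even, s = 111*2+8 = 230; p=11
item=-2: even, s = 230*2+(-2) = 458; p=12
s-p = 458-12 = 446

446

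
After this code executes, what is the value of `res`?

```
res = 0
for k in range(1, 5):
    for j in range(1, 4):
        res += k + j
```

54

k=1,j=1: res = 0+2 = 2
k=1,j=2: res = 2+3 = 5
k=1,j=3: res = 5+4 = 9
k=2,j=1: res = 9+3 = 12
k=2,j=2: res = 12+4 = 16
k=2,j=3: res = 16+5 = 21
k=3,j=1: res = 21+4 = 25
k=3,j=2: res = 25+5 = 30
k=3,j=3: res = 30+6 = 36
k=4,j=1: res = 36+5 = 41
k=4,j=2: res = 41+6 = 47
k=4,j=3: res = 47+7 = 54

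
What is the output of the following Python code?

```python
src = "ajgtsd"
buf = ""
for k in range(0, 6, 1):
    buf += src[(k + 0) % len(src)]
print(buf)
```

k=0: add src[0]='a' → 'a'
k=1: add src[1]='j' → 'aj'
k=2: add src[2]='g' → 'ajg'
k=3: add src[3]='t' → 'ajgt'
k=4: add src[4]='s' → 'ajgts'
k=5: add src[5]='d' → 'ajgtsd'

ajgtsd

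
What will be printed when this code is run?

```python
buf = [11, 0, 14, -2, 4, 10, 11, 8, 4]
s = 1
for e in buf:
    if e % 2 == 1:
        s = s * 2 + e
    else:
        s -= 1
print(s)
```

25

e=11: odd, s = 1*2+11 = 13
e=0: not odd, s = 13-1 = 12
e=14: not odd, s = 12-1 = 11
e=-2: not odd, s = 11-1 = 10
e=4: not odd, s = 10-1 = 9
e=10: not odd, s = 9-1 = 8
e=11: odd, s = 8*2+11 = 27
e=8: not odd, s = 27-1 = 26
e=4: not odd, s = 26-1 = 25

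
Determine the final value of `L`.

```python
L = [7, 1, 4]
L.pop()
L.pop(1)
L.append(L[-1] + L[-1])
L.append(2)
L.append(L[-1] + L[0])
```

pop() removes 4 → [7, 1]
pop(1) removes 1 → [7]
append L[-1]+L[-1] = 7+7 = 14 → [7, 14]
append 2 → [7, 14, 2]
append L[-1]+L[0] = 2+7 = 9 → [7, 14, 2, 9]

[7, 14, 2, 9]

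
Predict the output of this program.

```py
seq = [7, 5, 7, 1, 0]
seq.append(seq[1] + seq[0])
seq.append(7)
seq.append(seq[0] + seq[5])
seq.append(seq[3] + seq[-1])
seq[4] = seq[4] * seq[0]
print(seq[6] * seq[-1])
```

append seq[1]+seq[0] = 5+7 = 12 → [7, 5, 7, 1, 0, 12]
append 7 → [7, 5, 7, 1, 0, 12, 7]
append seq[0]+seq[5] = 7+12 = 19 → [7, 5, 7, 1, 0, 12, 7, 19]
append seq[3]+seq[-1] = 1+19 = 20 → [7, 5, 7, 1, 0, 12, 7, 19, 20]
seq[4] = seq[4]*seq[0] = 0*7 = 0 → [7, 5, 7, 1, 0, 12, 7, 19, 20]
seq[6]*seq[-1] = 7*20 = 140

140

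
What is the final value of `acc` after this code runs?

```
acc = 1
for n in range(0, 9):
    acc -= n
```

-35

n=0: acc = 1-0 = 1
n=1: acc = 1-1 = 0
n=2: acc = 0-2 = -2
n=3: acc = (-2)-3 = -5
n=4: acc = (-5)-4 = -9
n=5: acc = (-9)-5 = -14
n=6: acc = (-14)-6 = -20
n=7: acc = (-20)-7 = -27
n=8: acc = (-27)-8 = -35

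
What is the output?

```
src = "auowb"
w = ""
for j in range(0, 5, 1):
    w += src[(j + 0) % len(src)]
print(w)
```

j=0: add src[0]='a' → 'a'
j=1: add src[1]='u' → 'au'
j=2: add src[2]='o' → 'auo'
j=3: add src[3]='w' → 'auow'
j=4: add src[4]='b' → 'auowb'

auowb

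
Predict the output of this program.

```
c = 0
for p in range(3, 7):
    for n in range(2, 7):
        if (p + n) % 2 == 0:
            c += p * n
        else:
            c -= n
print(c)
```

p=3,n=2: odd sum, c = 0-2 = -2
p=3,n=3: even sum, c = (-2)+9 = 7
p=3,n=4: odd sum, c = 7-4 = 3
p=3,n=5: even sum, c = 3+15 = 18
p=3,n=6: odd sum, c = 18-6 = 12
p=4,n=2: even sum, c = 12+8 = 20
p=4,n=3: odd sum, c = 20-3 = 17
p=4,n=4: even sum, c = 17+16 = 33
p=4,n=5: odd sum, c = 33-5 = 28
p=4,n=6: even sum, c = 28+24 = 52
p=5,n=2: odd sum, c = 52-2 = 50
p=5,n=3: even sum, c = 50+15 = 65
p=5,n=4: odd sum, c = 65-4 = 61
p=5,n=5: even sum, c = 61+25 = 86
p=5,n=6: odd sum, c = 86-6 = 80
p=6,n=2: even sum, c = 80+12 = 92
p=6,n=3: odd sum, c = 92-3 = 89
p=6,n=4: even sum, c = 89+24 = 113
p=6,n=5: odd sum, c = 113-5 = 108
p=6,n=6: even sum, c = 108+36 = 144

144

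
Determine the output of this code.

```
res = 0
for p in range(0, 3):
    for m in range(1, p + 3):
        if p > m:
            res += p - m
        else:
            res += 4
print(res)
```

p=0,m=1: not 0>1, res = 0+4 = 4
p=0,m=2: not 0>2, res = 4+4 = 8
p=1,m=1: not 1>1, res = 8+4 = 12
p=1,m=2: not 1>2, res = 12+4 = 16
p=1,m=3: not 1>3, res = 16+4 = 20
p=2,m=1: 2>1, res = 20+1 = 21
p=2,m=2: not 2>2, res = 21+4 = 25
p=2,m=3: not 2>3, res = 25+4 = 29
p=2,m=4: not 2>4, res = 29+4 = 33

33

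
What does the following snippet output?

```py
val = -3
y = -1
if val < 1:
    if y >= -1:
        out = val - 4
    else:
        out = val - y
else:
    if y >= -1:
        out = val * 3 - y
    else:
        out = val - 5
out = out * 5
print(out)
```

-35

val=-3, y=-1
val < 1 is True; y >= -1 is True
→ out = val - 4 = -7
out = (-7)*5 = -35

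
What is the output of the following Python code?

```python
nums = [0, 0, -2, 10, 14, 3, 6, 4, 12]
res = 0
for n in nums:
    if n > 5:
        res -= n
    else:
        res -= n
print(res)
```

-47

n=0: not >5, res = 0-0 = 0
n=0: not >5, res = 0-0 = 0
n=-2: not >5, res = 0-(-2) = 2
n=10: >5, res = 2-10 = -8
n=14: >5, res = (-8)-14 = -22
n=3: not >5, res = (-22)-3 = -25
n=6: >5, res = (-25)-6 = -31
n=4: not >5, res = (-31)-4 = -35
n=12: >5, res = (-35)-12 = -47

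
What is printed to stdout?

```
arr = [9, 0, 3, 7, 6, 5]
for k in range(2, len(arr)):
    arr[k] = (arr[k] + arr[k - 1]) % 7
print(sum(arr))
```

17

k=2: arr[2] = (3+0)%7 = 3 → [9, 0, 3, 7, 6, 5]
k=3: arr[3] = (7+3)%7 = 3 → [9, 0, 3, 3, 6, 5]
k=4: arr[4] = (6+3)%7 = 2 → [9, 0, 3, 3, 2, 5]
k=5: arr[5] = (5+2)%7 = 0 → [9, 0, 3, 3, 2, 0]
sum = 17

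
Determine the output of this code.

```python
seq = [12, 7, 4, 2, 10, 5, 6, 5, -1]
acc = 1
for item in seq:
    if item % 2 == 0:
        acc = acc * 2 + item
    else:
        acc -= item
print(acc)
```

164

item=12: even, acc = 1*2+12 = 14
item=7: not even, acc = 14-7 = 7
item=4: even, acc = 7*2+4 = 18
item=2: even, acc = 18*2+2 = 38
item=10: even, acc = 38*2+10 = 86
item=5: not even, acc = 86-5 = 81
item=6: even, acc = 81*2+6 = 168
item=5: not even, acc = 168-5 = 163
item=-1: not even, acc = 163-(-1) = 164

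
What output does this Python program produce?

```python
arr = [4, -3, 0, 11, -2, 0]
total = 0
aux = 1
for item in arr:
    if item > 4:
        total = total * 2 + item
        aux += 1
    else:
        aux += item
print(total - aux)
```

10

item=4: not >4; aux=5
item=-3: not >4; aux=2
item=0: not >4; aux=2
item=11: >4, total = 0*2+11 = 11; aux=3
item=-2: not >4; aux=1
item=0: not >4; aux=1
total-aux = 11-1 = 10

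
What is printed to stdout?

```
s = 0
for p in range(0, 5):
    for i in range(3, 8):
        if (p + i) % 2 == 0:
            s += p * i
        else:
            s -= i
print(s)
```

p=0,i=3: odd sum, s = 0-3 = -3
p=0,i=4: even sum, s = (-3)+0 = -3
p=0,i=5: odd sum, s = (-3)-5 = -8
p=0,i=6: even sum, s = (-8)+0 = -8
p=0,i=7: odd sum, s = (-8)-7 = -15
p=1,i=3: even sum, s = (-15)+3 = -12
p=1,i=4: odd sum, s = (-12)-4 = -16
p=1,i=5: even sum, s = (-16)+5 = -11
p=1,i=6: odd sum, s = (-11)-6 = -17
p=1,i=7: even sum, s = (-17)+7 = -10
p=2,i=3: odd sum, s = (-10)-3 = -13
p=2,i=4: even sum, s = (-13)+8 = -5
p=2,i=5: odd sum, s = (-5)-5 = -10
p=2,i=6: even sum, s = (-10)+12 = 2
p=2,i=7: odd sum, s = 2-7 = -5
p=3,i=3: even sum, s = (-5)+9 = 4
p=3,i=4: odd sum, s = 4-4 = 0
p=3,i=5: even sum, s = 0+15 = 15
p=3,i=6: odd sum, s = 15-6 = 9
p=3,i=7: even sum, s = 9+21 = 30
p=4,i=3: odd sum, s = 30-3 = 27
p=4,i=4: even sum, s = 27+16 = 43
p=4,i=5: odd sum, s = 43-5 = 38
p=4,i=6: even sum, s = 38+24 = 62
p=4,i=7: odd sum, s = 62-7 = 55

55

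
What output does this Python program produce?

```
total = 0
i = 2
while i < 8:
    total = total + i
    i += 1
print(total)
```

i=2: total = 0+2 = 2
i=3: total = 2+3 = 5
i=4: total = 5+4 = 9
i=5: total = 9+5 = 14
i=6: total = 14+6 = 20
i=7: total = 20+7 = 27

27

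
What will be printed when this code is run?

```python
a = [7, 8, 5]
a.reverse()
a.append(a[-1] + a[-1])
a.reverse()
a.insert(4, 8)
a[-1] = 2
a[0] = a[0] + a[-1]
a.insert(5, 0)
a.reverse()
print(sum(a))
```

reverse → [5, 8, 7]
append a[-1]+a[-1] = 7+7 = 14 → [5, 8, 7, 14]
reverse → [14, 7, 8, 5]
insert 8 at 4 → [14, 7, 8, 5, 8]
a[-1] = 2 → [14, 7, 8, 5, 2]
a[0] = a[0]+a[-1] = 14+2 = 16 → [16, 7, 8, 5, 2]
insert 0 at 5 → [16, 7, 8, 5, 2, 0]
reverse → [0, 2, 5, 8, 7, 16]
sum = 38

38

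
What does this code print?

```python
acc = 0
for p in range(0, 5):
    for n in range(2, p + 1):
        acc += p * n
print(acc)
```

p=2,n=2: acc = 0+4 = 4
p=3,n=2: acc = 4+6 = 10
p=3,n=3: acc = 10+9 = 19
p=4,n=2: acc = 19+8 = 27
p=4,n=3: acc = 27+12 = 39
p=4,n=4: acc = 39+16 = 55

55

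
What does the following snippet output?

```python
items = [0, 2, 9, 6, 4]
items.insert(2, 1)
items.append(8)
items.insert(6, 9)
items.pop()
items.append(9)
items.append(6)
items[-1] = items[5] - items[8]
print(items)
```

[0, 2, 1, 9, 6, 4, 9, 9, -2]

insert 1 at 2 → [0, 2, 1, 9, 6, 4]
append 8 → [0, 2, 1, 9, 6, 4, 8]
insert 9 at 6 → [0, 2, 1, 9, 6, 4, 9, 8]
pop() removes 8 → [0, 2, 1, 9, 6, 4, 9]
append 9 → [0, 2, 1, 9, 6, 4, 9, 9]
append 6 → [0, 2, 1, 9, 6, 4, 9, 9, 6]
items[-1] = items[5]-items[8] = 4-6 = -2 → [0, 2, 1, 9, 6, 4, 9, 9, -2]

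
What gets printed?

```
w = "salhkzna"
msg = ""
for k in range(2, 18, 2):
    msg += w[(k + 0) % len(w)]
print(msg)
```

lknslkns

k=2: add w[2]='l' → 'l'
k=4: add w[4]='k' → 'lk'
k=6: add w[6]='n' → 'lkn'
k=8: add w[0]='s' → 'lkns'
k=10: add w[2]='l' → 'lknsl'
k=12: add w[4]='k' → 'lknslk'
k=14: add w[6]='n' → 'lknslkn'
k=16: add w[0]='s' → 'lknslkns'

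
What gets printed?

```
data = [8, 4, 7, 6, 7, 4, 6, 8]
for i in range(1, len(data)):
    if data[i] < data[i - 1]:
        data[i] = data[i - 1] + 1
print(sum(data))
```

i=1: 4<8, data[1] = 8+1 = 9 → [8, 9, 7, 6, 7, 4, 6, 8]
i=2: 7<9, data[2] = 9+1 = 10 → [8, 9, 10, 6, 7, 4, 6, 8]
i=3: 6<10, data[3] = 10+1 = 11 → [8, 9, 10, 11, 7, 4, 6, 8]
i=4: 7<11, data[4] = 11+1 = 12 → [8, 9, 10, 11, 12, 4, 6, 8]
i=5: 4<12, data[5] = 12+1 = 13 → [8, 9, 10, 11, 12, 13, 6, 8]
i=6: 6<13, data[6] = 13+1 = 14 → [8, 9, 10, 11, 12, 13, 14, 8]
i=7: 8<14, data[7] = 14+1 = 15 → [8, 9, 10, 11, 12, 13, 14, 15]
sum = 92

92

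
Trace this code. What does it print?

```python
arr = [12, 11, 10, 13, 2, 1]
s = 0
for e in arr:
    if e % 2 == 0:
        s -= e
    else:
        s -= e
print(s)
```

e=12: even, s = 0-12 = -12
e=11: not even, s = (-12)-11 = -23
e=10: even, s = (-23)-10 = -33
e=13: not even, s = (-33)-13 = -46
e=2: even, s = (-46)-2 = -48
e=1: not even, s = (-48)-1 = -49

-49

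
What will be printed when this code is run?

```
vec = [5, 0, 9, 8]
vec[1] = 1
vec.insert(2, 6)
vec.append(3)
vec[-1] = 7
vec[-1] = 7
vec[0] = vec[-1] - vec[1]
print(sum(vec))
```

vec[1] = 1 → [5, 1, 9, 8]
insert 6 at 2 → [5, 1, 6, 9, 8]
append 3 → [5, 1, 6, 9, 8, 3]
vec[-1] = 7 → [5, 1, 6, 9, 8, 7]
vec[-1] = 7 → [5, 1, 6, 9, 8, 7]
vec[0] = vec[-1]-vec[1] = 7-1 = 6 → [6, 1, 6, 9, 8, 7]
sum = 37

37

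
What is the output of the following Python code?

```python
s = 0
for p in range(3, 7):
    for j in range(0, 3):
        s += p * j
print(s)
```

54

p=3,j=0: s = 0+0 = 0
p=3,j=1: s = 0+3 = 3
p=3,j=2: s = 3+6 = 9
p=4,j=0: s = 9+0 = 9
p=4,j=1: s = 9+4 = 13
p=4,j=2: s = 13+8 = 21
p=5,j=0: s = 21+0 = 21
p=5,j=1: s = 21+5 = 26
p=5,j=2: s = 26+10 = 36
p=6,j=0: s = 36+0 = 36
p=6,j=1: s = 36+6 = 42
p=6,j=2: s = 42+12 = 54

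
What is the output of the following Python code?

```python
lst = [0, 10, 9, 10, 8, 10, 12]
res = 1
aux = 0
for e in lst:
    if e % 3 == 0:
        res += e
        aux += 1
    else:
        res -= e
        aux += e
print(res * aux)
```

e=0: %3==0, res = 1+0 = 1; aux=1
e=10: not %3==0, res = 1-10 = -9; aux=11
e=9: %3==0, res = (-9)+9 = 0; aux=12
e=10: not %3==0, res = 0-10 = -10; aux=22
e=8: not %3==0, res = (-10)-8 = -18; aux=30
e=10: not %3==0, res = (-18)-10 = -28; aux=40
e=12: %3==0, res = (-28)+12 = -16; aux=41
res*aux = (-16)*41 = -656

-656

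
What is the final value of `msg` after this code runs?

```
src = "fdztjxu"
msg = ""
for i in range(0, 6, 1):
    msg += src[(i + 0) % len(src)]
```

i=0: add src[0]='f' → 'f'
i=1: add src[1]='d' → 'fd'
i=2: add src[2]='z' → 'fdz'
i=3: add src[3]='t' → 'fdzt'
i=4: add src[4]='j' → 'fdztj'
i=5: add src[5]='x' → 'fdztjx'

'fdztjx'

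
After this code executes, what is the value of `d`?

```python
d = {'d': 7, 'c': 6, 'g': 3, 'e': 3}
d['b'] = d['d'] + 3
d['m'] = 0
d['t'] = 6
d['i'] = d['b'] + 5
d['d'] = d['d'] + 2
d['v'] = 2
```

{'d': 9, 'c': 6, 'g': 3, 'e': 3, 'b': 10, 'm': 0, 't': 6, 'i': 15, 'v': 2}

d['b'] = d['d']+3 = 10 → {'d': 7, 'c': 6, 'g': 3, 'e': 3, 'b': 10}
d['m'] = 0 → {'d': 7, 'c': 6, 'g': 3, 'e': 3, 'b': 10, 'm': 0}
d['t'] = 6 → {'d': 7, 'c': 6, 'g': 3, 'e': 3, 'b': 10, 'm': 0, 't': 6}
d['i'] = d['b']+5 = 15 → {'d': 7, 'c': 6, 'g': 3, 'e': 3, 'b': 10, 'm': 0, 't': 6, 'i': 15}
d['d'] = d['d']+2 = 9 → {'d': 9, 'c': 6, 'g': 3, 'e': 3, 'b': 10, 'm': 0, 't': 6, 'i': 15}
d['v'] = 2 → {'d': 9, 'c': 6, 'g': 3, 'e': 3, 'b': 10, 'm': 0, 't': 6, 'i': 15, 'v': 2}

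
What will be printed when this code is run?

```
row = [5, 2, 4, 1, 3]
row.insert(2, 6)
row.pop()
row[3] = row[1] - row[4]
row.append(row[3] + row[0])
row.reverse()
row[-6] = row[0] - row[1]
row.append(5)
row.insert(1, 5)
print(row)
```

[5, 5, 1, 1, 6, 2, 5, 5]

insert 6 at 2 → [5, 2, 6, 4, 1, 3]
pop() removes 3 → [5, 2, 6, 4, 1]
row[3] = row[1]-row[4] = 2-1 = 1 → [5, 2, 6, 1, 1]
append row[3]+row[0] = 1+5 = 6 → [5, 2, 6, 1, 1, 6]
reverse → [6, 1, 1, 6, 2, 5]
row[-6] = row[0]-row[1] = 6-1 = 5 → [5, 1, 1, 6, 2, 5]
append 5 → [5, 1, 1, 6, 2, 5, 5]
insert 5 at 1 → [5, 5, 1, 1, 6, 2, 5, 5]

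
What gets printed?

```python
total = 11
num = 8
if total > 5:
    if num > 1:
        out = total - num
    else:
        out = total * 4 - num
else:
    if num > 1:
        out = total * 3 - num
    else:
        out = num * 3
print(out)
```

total=11, num=8
total > 5 is True; num > 1 is True
→ out = total - num = 3

3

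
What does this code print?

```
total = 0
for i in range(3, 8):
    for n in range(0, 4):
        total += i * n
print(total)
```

150

i=3,n=0: total = 0+0 = 0
i=3,n=1: total = 0+3 = 3
i=3,n=2: total = 3+6 = 9
i=3,n=3: total = 9+9 = 18
i=4,n=0: total = 18+0 = 18
i=4,n=1: total = 18+4 = 22
i=4,n=2: total = 22+8 = 30
i=4,n=3: total = 30+12 = 42
i=5,n=0: total = 42+0 = 42
i=5,n=1: total = 42+5 = 47
i=5,n=2: total = 47+10 = 57
i=5,n=3: total = 57+15 = 72
i=6,n=0: total = 72+0 = 72
i=6,n=1: total = 72+6 = 78
i=6,n=2: total = 78+12 = 90
i=6,n=3: total = 90+18 = 108
i=7,n=0: total = 108+0 = 108
i=7,n=1: total = 108+7 = 115
i=7,n=2: total = 115+14 = 129
i=7,n=3: total = 129+21 = 150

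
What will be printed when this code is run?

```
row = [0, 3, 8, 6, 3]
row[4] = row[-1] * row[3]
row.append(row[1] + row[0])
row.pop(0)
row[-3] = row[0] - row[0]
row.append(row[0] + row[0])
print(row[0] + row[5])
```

9

row[4] = row[-1]*row[3] = 3*6 = 18 → [0, 3, 8, 6, 18]
append row[1]+row[0] = 3+0 = 3 → [0, 3, 8, 6, 18, 3]
pop(0) removes 0 → [3, 8, 6, 18, 3]
row[-3] = row[0]-row[0] = 3-3 = 0 → [3, 8, 0, 18, 3]
append row[0]+row[0] = 3+3 = 6 → [3, 8, 0, 18, 3, 6]
row[0]+row[5] = 3+6 = 9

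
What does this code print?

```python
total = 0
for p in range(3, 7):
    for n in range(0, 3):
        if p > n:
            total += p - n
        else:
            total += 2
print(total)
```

p=3,n=0: 3>0, total = 0+3 = 3
p=3,n=1: 3>1, total = 3+2 = 5
p=3,n=2: 3>2, total = 5+1 = 6
p=4,n=0: 4>0, total = 6+4 = 10
p=4,n=1: 4>1, total = 10+3 = 13
p=4,n=2: 4>2, total = 13+2 = 15
p=5,n=0: 5>0, total = 15+5 = 20
p=5,n=1: 5>1, total = 20+4 = 24
p=5,n=2: 5>2, total = 24+3 = 27
p=6,n=0: 6>0, total = 27+6 = 33
p=6,n=1: 6>1, total = 33+5 = 38
p=6,n=2: 6>2, total = 38+4 = 42

42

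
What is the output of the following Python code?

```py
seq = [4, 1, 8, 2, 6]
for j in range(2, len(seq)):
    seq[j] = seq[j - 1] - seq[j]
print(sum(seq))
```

j=2: seq[2] = 1-8 = -7 → [4, 1, -7, 2, 6]
j=3: seq[3] = (-7)-2 = -9 → [4, 1, -7, -9, 6]
j=4: seq[4] = (-9)-6 = -15 → [4, 1, -7, -9, -15]
sum = -26

-26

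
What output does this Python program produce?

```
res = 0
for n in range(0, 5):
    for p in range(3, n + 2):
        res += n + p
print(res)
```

n=2,p=3: res = 0+5 = 5
n=3,p=3: res = 5+6 = 11
n=3,p=4: res = 11+7 = 18
n=4,p=3: res = 18+7 = 25
n=4,p=4: res = 25+8 = 33
n=4,p=5: res = 33+9 = 42

42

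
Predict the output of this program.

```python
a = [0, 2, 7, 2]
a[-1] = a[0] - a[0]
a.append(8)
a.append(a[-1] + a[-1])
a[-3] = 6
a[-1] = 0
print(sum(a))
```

23

a[-1] = a[0]-a[0] = 0-0 = 0 → [0, 2, 7, 0]
append 8 → [0, 2, 7, 0, 8]
append a[-1]+a[-1] = 8+8 = 16 → [0, 2, 7, 0, 8, 16]
a[-3] = 6 → [0, 2, 7, 6, 8, 16]
a[-1] = 0 → [0, 2, 7, 6, 8, 0]
sum = 23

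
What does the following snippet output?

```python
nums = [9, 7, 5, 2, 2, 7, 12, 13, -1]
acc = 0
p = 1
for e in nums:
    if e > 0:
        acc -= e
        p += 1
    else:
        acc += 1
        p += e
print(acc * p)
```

-448

e=9: >0, acc = 0-9 = -9; p=2
e=7: >0, acc = (-9)-7 = -16; p=3
e=5: >0, acc = (-16)-5 = -21; p=4
e=2: >0, acc = (-21)-2 = -23; p=5
e=2: >0, acc = (-23)-2 = -25; p=6
e=7: >0, acc = (-25)-7 = -32; p=7
e=12: >0, acc = (-32)-12 = -44; p=8
e=13: >0, acc = (-44)-13 = -57; p=9
e=-1: not >0, acc = (-57)+1 = -56; p=8
acc*p = (-56)*8 = -448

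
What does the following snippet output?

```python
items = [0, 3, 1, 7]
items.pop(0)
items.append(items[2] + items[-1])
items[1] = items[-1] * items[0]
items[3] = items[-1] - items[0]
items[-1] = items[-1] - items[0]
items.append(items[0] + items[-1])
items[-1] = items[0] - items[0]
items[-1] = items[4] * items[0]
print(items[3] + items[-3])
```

15

pop(0) removes 0 → [3, 1, 7]
append items[2]+items[-1] = 7+7 = 14 → [3, 1, 7, 14]
items[1] = items[-1]*items[0] = 14*3 = 42 → [3, 42, 7, 14]
items[3] = items[-1]-items[0] = 14-3 = 11 → [3, 42, 7, 11]
items[-1] = items[-1]-items[0] = 11-3 = 8 → [3, 42, 7, 8]
append items[0]+items[-1] = 3+8 = 11 → [3, 42, 7, 8, 11]
items[-1] = items[0]-items[0] = 3-3 = 0 → [3, 42, 7, 8, 0]
items[-1] = items[4]*items[0] = 0*3 = 0 → [3, 42, 7, 8, 0]
items[3]+items[-3] = 8+7 = 15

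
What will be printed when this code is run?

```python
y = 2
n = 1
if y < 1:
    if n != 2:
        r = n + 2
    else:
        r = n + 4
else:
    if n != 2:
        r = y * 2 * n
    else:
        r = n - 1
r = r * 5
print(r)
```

y=2, n=1
y < 1 is False; n != 2 is True
→ r = y * 2 * n = 4
r = 4*5 = 20

20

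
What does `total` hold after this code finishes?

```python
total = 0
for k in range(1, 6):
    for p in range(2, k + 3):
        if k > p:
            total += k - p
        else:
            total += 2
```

k=1,p=2: not 1>2, total = 0+2 = 2
k=1,p=3: not 1>3, total = 2+2 = 4
k=2,p=2: not 2>2, total = 4+2 = 6
k=2,p=3: not 2>3, total = 6+2 = 8
k=2,p=4: not 2>4, total = 8+2 = 10
k=3,p=2: 3>2, total = 10+1 = 11
k=3,p=3: not 3>3, total = 11+2 = 13
k=3,p=4: not 3>4, total = 13+2 = 15
k=3,p=5: not 3>5, total = 15+2 = 17
k=4,p=2: 4>2, total = 17+2 = 19
k=4,p=3: 4>3, total = 19+1 = 20
k=4,p=4: not 4>4, total = 20+2 = 22
k=4,p=5: not 4>5, total = 22+2 = 24
k=4,p=6: not 4>6, total = 24+2 = 26
k=5,p=2: 5>2, total = 26+3 = 29
k=5,p=3: 5>3, total = 29+2 = 31
k=5,p=4: 5>4, total = 31+1 = 32
k=5,p=5: not 5>5, total = 32+2 = 34
k=5,p=6: not 5>6, total = 34+2 = 36
k=5,p=7: not 5>7, total = 36+2 = 38

38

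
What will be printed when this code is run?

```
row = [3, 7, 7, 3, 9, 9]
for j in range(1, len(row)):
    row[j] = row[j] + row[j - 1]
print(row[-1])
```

38

j=1: row[1] = 7+3 = 10 → [3, 10, 7, 3, 9, 9]
j=2: row[2] = 7+10 = 17 → [3, 10, 17, 3, 9, 9]
j=3: row[3] = 3+17 = 20 → [3, 10, 17, 20, 9, 9]
j=4: row[4] = 9+20 = 29 → [3, 10, 17, 20, 29, 9]
j=5: row[5] = 9+29 = 38 → [3, 10, 17, 20, 29, 38]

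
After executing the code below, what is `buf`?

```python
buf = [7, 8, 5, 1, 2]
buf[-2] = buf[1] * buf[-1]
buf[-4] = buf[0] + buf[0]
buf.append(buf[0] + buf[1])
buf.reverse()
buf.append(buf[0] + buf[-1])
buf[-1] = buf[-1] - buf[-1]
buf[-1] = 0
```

[21, 2, 16, 5, 14, 7, 0]

buf[-2] = buf[1]*buf[-1] = 8*2 = 16 → [7, 8, 5, 16, 2]
buf[-4] = buf[0]+buf[0] = 7+7 = 14 → [7, 14, 5, 16, 2]
append buf[0]+buf[1] = 7+14 = 21 → [7, 14, 5, 16, 2, 21]
reverse → [21, 2, 16, 5, 14, 7]
append buf[0]+buf[-1] = 21+7 = 28 → [21, 2, 16, 5, 14, 7, 28]
buf[-1] = buf[-1]-buf[-1] = 28-28 = 0 → [21, 2, 16, 5, 14, 7, 0]
buf[-1] = 0 → [21, 2, 16, 5, 14, 7, 0]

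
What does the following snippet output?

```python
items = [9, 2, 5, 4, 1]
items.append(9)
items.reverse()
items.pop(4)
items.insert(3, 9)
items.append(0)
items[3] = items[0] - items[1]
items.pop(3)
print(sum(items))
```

28

append 9 → [9, 2, 5, 4, 1, 9]
reverse → [9, 1, 4, 5, 2, 9]
pop(4) removes 2 → [9, 1, 4, 5, 9]
insert 9 at 3 → [9, 1, 4, 9, 5, 9]
append 0 → [9, 1, 4, 9, 5, 9, 0]
items[3] = items[0]-items[1] = 9-1 = 8 → [9, 1, 4, 8, 5, 9, 0]
pop(3) removes 8 → [9, 1, 4, 5, 9, 0]
sum = 28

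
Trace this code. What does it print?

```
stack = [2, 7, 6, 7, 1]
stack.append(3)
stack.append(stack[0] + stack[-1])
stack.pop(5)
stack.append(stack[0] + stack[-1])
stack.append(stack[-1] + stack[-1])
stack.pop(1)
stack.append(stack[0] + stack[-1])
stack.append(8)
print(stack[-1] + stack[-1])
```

16

append 3 → [2, 7, 6, 7, 1, 3]
append stack[0]+stack[-1] = 2+3 = 5 → [2, 7, 6, 7, 1, 3, 5]
pop(5) removes 3 → [2, 7, 6, 7, 1, 5]
append stack[0]+stack[-1] = 2+5 = 7 → [2, 7, 6, 7, 1, 5, 7]
append stack[-1]+stack[-1] = 7+7 = 14 → [2, 7, 6, 7, 1, 5, 7, 14]
pop(1) removes 7 → [2, 6, 7, 1, 5, 7, 14]
append stack[0]+stack[-1] = 2+14 = 16 → [2, 6, 7, 1, 5, 7, 14, 16]
append 8 → [2, 6, 7, 1, 5, 7, 14, 16, 8]
stack[-1]+stack[-1] = 8+8 = 16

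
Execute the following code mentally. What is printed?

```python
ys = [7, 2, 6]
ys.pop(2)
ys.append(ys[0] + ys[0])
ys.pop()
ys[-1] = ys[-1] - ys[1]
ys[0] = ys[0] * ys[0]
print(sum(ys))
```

pop(2) removes 6 → [7, 2]
append ys[0]+ys[0] = 7+7 = 14 → [7, 2, 14]
pop() removes 14 → [7, 2]
ys[-1] = ys[-1]-ys[1] = 2-2 = 0 → [7, 0]
ys[0] = ys[0]*ys[0] = 7*7 = 49 → [49, 0]
sum = 49

49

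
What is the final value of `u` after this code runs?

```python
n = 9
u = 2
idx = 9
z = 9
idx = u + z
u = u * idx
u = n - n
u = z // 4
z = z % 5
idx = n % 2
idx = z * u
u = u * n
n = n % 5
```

18

idx = 2+9 = 11
u = 2*11 = 22
u = 9-9 = 0
u = 9//4 = 2
z = 9%5 = 4
idx = 9%2 = 1
idx = 4*2 = 8
u = 2*9 = 18
n = 9%5 = 4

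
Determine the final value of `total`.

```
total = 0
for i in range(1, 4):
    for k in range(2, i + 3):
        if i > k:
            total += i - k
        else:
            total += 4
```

33

i=1,k=2: not 1>2, total = 0+4 = 4
i=1,k=3: not 1>3, total = 4+4 = 8
i=2,k=2: not 2>2, total = 8+4 = 12
i=2,k=3: not 2>3, total = 12+4 = 16
i=2,k=4: not 2>4, total = 16+4 = 20
i=3,k=2: 3>2, total = 20+1 = 21
i=3,k=3: not 3>3, total = 21+4 = 25
i=3,k=4: not 3>4, total = 25+4 = 29
i=3,k=5: not 3>5, total = 29+4 = 33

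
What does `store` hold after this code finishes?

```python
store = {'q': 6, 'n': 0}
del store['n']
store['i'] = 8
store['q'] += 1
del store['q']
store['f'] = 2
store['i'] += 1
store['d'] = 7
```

del 'n' → {'q': 6}
store['i'] = 8 → {'q': 6, 'i': 8}
store['q'] = 6+1 = 7 → {'q': 7, 'i': 8}
del 'q' → {'i': 8}
store['f'] = 2 → {'i': 8, 'f': 2}
store['i'] = 8+1 = 9 → {'i': 9, 'f': 2}
store['d'] = 7 → {'i': 9, 'f': 2, 'd': 7}

{'i': 9, 'f': 2, 'd': 7}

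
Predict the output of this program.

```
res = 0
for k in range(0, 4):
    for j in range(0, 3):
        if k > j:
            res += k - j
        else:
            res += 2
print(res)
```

k=0,j=0: not 0>0, res = 0+2 = 2
k=0,j=1: not 0>1, res = 2+2 = 4
k=0,j=2: not 0>2, res = 4+2 = 6
k=1,j=0: 1>0, res = 6+1 = 7
k=1,j=1: not 1>1, res = 7+2 = 9
k=1,j=2: not 1>2, res = 9+2 = 11
k=2,j=0: 2>0, res = 11+2 = 13
k=2,j=1: 2>1, res = 13+1 = 14
k=2,j=2: not 2>2, res = 14+2 = 16
k=3,j=0: 3>0, res = 16+3 = 19
k=3,j=1: 3>1, res = 19+2 = 21
k=3,j=2: 3>2, res = 21+1 = 22

22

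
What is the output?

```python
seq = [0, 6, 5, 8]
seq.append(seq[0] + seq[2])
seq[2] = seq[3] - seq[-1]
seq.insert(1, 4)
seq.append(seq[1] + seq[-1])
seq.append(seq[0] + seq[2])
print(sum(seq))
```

append seq[0]+seq[2] = 0+5 = 5 → [0, 6, 5, 8, 5]
seq[2] = seq[3]-seq[-1] = 8-5 = 3 → [0, 6, 3, 8, 5]
insert 4 at 1 → [0, 4, 6, 3, 8, 5]
append seq[1]+seq[-1] = 4+5 = 9 → [0, 4, 6, 3, 8, 5, 9]
append seq[0]+seq[2] = 0+6 = 6 → [0, 4, 6, 3, 8, 5, 9, 6]
sum = 41

41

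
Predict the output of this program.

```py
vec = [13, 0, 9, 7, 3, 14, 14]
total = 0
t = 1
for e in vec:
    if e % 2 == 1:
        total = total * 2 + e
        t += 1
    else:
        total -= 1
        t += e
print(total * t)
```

4851

e=13: odd, total = 0*2+13 = 13; t=2
e=0: not odd, total = 13-1 = 12; t=2
e=9: odd, total = 12*2+9 = 33; t=3
e=7: odd, total = 33*2+7 = 73; t=4
e=3: odd, total = 73*2+3 = 149; t=5
e=14: not odd, total = 149-1 = 148; t=19
e=14: not odd, total = 148-1 = 147; t=33
total*t = 147*33 = 4851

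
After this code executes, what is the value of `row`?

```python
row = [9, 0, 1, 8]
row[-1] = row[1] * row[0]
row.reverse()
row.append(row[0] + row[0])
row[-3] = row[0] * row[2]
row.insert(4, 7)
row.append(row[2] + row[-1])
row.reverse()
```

[0, 0, 7, 9, 0, 1, 0]

row[-1] = row[1]*row[0] = 0*9 = 0 → [9, 0, 1, 0]
reverse → [0, 1, 0, 9]
append row[0]+row[0] = 0+0 = 0 → [0, 1, 0, 9, 0]
row[-3] = row[0]*row[2] = 0*0 = 0 → [0, 1, 0, 9, 0]
insert 7 at 4 → [0, 1, 0, 9, 7, 0]
append row[2]+row[-1] = 0+0 = 0 → [0, 1, 0, 9, 7, 0, 0]
reverse → [0, 0, 7, 9, 0, 1, 0]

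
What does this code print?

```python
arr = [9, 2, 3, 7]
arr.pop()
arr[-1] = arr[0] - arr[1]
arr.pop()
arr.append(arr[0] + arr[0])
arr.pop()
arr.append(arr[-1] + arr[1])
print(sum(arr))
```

pop() removes 7 → [9, 2, 3]
arr[-1] = arr[0]-arr[1] = 9-2 = 7 → [9, 2, 7]
pop() removes 7 → [9, 2]
append arr[0]+arr[0] = 9+9 = 18 → [9, 2, 18]
pop() removes 18 → [9, 2]
append arr[-1]+arr[1] = 2+2 = 4 → [9, 2, 4]
sum = 15

15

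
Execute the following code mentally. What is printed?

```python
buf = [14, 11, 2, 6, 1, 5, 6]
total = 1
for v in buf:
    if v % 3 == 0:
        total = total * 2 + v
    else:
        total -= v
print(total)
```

-98

v=14: not %3==0, total = 1-14 = -13
v=11: not %3==0, total = (-13)-11 = -24
v=2: not %3==0, total = (-24)-2 = -26
v=6: %3==0, total = (-26)*2+6 = -46
v=1: not %3==0, total = (-46)-1 = -47
v=5: not %3==0, total = (-47)-5 = -52
v=6: %3==0, total = (-52)*2+6 = -98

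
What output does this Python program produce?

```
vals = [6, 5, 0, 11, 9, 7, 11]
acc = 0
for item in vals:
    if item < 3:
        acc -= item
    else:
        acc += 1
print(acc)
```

6

item=6: not <3, acc = 0+1 = 1
item=5: not <3, acc = 1+1 = 2
item=0: <3, acc = 2-0 = 2
item=11: not <3, acc = 2+1 = 3
item=9: not <3, acc = 3+1 = 4
item=7: not <3, acc = 4+1 = 5
item=11: not <3, acc = 5+1 = 6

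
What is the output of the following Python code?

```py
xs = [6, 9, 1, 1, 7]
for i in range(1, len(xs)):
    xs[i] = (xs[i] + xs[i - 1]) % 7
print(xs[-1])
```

3

i=1: xs[1] = (9+6)%7 = 1 → [6, 1, 1, 1, 7]
i=2: xs[2] = (1+1)%7 = 2 → [6, 1, 2, 1, 7]
i=3: xs[3] = (1+2)%7 = 3 → [6, 1, 2, 3, 7]
i=4: xs[4] = (7+3)%7 = 3 → [6, 1, 2, 3, 3]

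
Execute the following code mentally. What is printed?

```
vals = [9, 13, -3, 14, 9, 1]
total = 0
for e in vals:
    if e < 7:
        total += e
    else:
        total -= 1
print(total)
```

-6

e=9: not <7, total = 0-1 = -1
e=13: not <7, total = (-1)-1 = -2
e=-3: <7, total = (-2)+(-3) = -5
e=14: not <7, total = (-5)-1 = -6
e=9: not <7, total = (-6)-1 = -7
e=1: <7, total = (-7)+1 = -6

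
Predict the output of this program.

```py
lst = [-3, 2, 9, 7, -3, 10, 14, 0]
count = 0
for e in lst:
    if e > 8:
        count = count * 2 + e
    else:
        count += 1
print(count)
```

e=-3: not >8, count = 0+1 = 1
e=2: not >8, count = 1+1 = 2
e=9: >8, count = 2*2+9 = 13
e=7: not >8, count = 13+1 = 14
e=-3: not >8, count = 14+1 = 15
e=10: >8, count = 15*2+10 = 40
e=14: >8, count = 40*2+14 = 94
e=0: not >8, count = 94+1 = 95

95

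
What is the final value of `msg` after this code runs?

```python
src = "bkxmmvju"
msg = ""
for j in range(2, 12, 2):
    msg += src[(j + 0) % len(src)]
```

'xmjbx'

j=2: add src[2]='x' → 'x'
j=4: add src[4]='m' → 'xm'
j=6: add src[6]='j' → 'xmj'
j=8: add src[0]='b' → 'xmjb'
j=10: add src[2]='x' → 'xmjbx'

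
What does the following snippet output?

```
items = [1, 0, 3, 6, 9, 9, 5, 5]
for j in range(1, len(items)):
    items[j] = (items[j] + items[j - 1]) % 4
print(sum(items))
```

10

j=1: items[1] = (0+1)%4 = 1 → [1, 1, 3, 6, 9, 9, 5, 5]
j=2: items[2] = (3+1)%4 = 0 → [1, 1, 0, 6, 9, 9, 5, 5]
j=3: items[3] = (6+0)%4 = 2 → [1, 1, 0, 2, 9, 9, 5, 5]
j=4: items[4] = (9+2)%4 = 3 → [1, 1, 0, 2, 3, 9, 5, 5]
j=5: items[5] = (9+3)%4 = 0 → [1, 1, 0, 2, 3, 0, 5, 5]
j=6: items[6] = (5+0)%4 = 1 → [1, 1, 0, 2, 3, 0, 1, 5]
j=7: items[7] = (5+1)%4 = 2 → [1, 1, 0, 2, 3, 0, 1, 2]
sum = 10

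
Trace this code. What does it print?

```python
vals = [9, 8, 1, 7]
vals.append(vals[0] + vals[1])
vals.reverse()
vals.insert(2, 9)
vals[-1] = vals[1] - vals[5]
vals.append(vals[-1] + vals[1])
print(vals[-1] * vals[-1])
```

25

append vals[0]+vals[1] = 9+8 = 17 → [9, 8, 1, 7, 17]
reverse → [17, 7, 1, 8, 9]
insert 9 at 2 → [17, 7, 9, 1, 8, 9]
vals[-1] = vals[1]-vals[5] = 7-9 = -2 → [17, 7, 9, 1, 8, -2]
append vals[-1]+vals[1] = (-2)+7 = 5 → [17, 7, 9, 1, 8, -2, 5]
vals[-1]*vals[-1] = 5*5 = 25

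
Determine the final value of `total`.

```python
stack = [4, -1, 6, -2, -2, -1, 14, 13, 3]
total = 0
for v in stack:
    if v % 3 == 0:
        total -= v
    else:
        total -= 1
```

-16

v=4: not %3==0, total = 0-1 = -1
v=-1: not %3==0, total = (-1)-1 = -2
v=6: %3==0, total = (-2)-6 = -8
v=-2: not %3==0, total = (-8)-1 = -9
v=-2: not %3==0, total = (-9)-1 = -10
v=-1: not %3==0, total = (-10)-1 = -11
v=14: not %3==0, total = (-11)-1 = -12
v=13: not %3==0, total = (-12)-1 = -13
v=3: %3==0, total = (-13)-3 = -16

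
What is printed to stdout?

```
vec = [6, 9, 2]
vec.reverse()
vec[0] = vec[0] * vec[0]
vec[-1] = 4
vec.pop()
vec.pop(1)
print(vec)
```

reverse → [2, 9, 6]
vec[0] = vec[0]*vec[0] = 2*2 = 4 → [4, 9, 6]
vec[-1] = 4 → [4, 9, 4]
pop() removes 4 → [4, 9]
pop(1) removes 9 → [4]

[4]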